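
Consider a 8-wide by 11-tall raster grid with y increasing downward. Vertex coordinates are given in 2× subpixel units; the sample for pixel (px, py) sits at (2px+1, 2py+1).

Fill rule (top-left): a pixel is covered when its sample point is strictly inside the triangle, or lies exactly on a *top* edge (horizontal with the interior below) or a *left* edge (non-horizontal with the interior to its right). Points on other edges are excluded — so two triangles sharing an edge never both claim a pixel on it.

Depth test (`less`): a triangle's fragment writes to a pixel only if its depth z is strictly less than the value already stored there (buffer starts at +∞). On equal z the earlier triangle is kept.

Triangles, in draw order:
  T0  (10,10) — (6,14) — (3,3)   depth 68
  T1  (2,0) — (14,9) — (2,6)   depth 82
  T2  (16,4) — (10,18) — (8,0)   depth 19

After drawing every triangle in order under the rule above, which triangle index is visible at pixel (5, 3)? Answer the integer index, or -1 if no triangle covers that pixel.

T0:
  2·area = 56
  edge (10, 10)→(6, 14): d=(-4,4) right/bottom  bias=-1
  edge (6, 14)→(3, 3): d=(-3,-11) top-left  bias=+0
  edge (3, 3)→(10, 10): d=(7,7) right/bottom  bias=-1
    (0,0)@(1, 1): e=[72,-16,0] → ·  [on edge]
    (1,1)@(3, 3): e=[56,0,0] → ·  [on edge]
    (2,2)@(5, 5): e=[40,16,0] → ·  [on edge]
    (7,2)@(15, 5): e=[0,126,-70] → ·  [on edge]
    (2,3)@(5, 7): e=[32,10,14] → █
    (3,3)@(7, 7): e=[24,32,0] → ·  [on edge]
    (6,3)@(13, 7): e=[0,98,-42] → ·  [on edge]
    (2,4)@(5, 9): e=[24,4,28] → █
    (3,4)@(7, 9): e=[16,26,14] → █
    (4,4)@(9, 9): e=[8,48,0] → ·  [on edge]
    (5,4)@(11, 9): e=[0,70,-14] → ·  [on edge]
    (2,5)@(5, 11): e=[16,-2,42] → ·
    (4,5)@(9, 11): e=[0,42,14] → ·  [on edge]
    (5,5)@(11, 11): e=[-8,64,0] → ·  [on edge]
    (3,6)@(7, 13): e=[0,14,42] → ·  [on edge]
    (6,6)@(13, 13): e=[-24,80,0] → ·  [on edge]
    (2,7)@(5, 15): e=[0,-14,70] → ·  [on edge]
    (7,7)@(15, 15): e=[-40,96,0] → ·  [on edge]
    (1,8)@(3, 17): e=[0,-42,98] → ·  [on edge]
    (0,9)@(1, 19): e=[0,-70,126] → ·  [on edge]
  covered (4 px):
    · · · · · · · ·
    · · · · · · · ·
    · · · · · · · ·
    · · █ · · · · ·
    · · █ █ · · · ·
    · · · █ · · · ·
    · · · · · · · ·
    · · · · · · · ·
    · · · · · · · ·
    · · · · · · · ·
    · · · · · · · ·
T1:
  2·area = 72
  edge (2, 0)→(14, 9): d=(12,9) right/bottom  bias=-1
  edge (14, 9)→(2, 6): d=(-12,-3) top-left  bias=+0
  edge (2, 6)→(2, 0): d=(0,-6) top-left  bias=+0
    (1,0)@(3, 1): e=[3,63,6] → █
    (2,0)@(5, 1): e=[-15,69,18] → ·
    (1,1)@(3, 3): e=[27,39,6] → █
    (2,1)@(5, 3): e=[9,45,18] → █
    (3,1)@(7, 3): e=[-9,51,30] → ·
    (1,2)@(3, 5): e=[51,15,6] → █
    (3,2)@(7, 5): e=[15,27,30] → █
    (4,2)@(9, 5): e=[-3,33,42] → ·
    (1,3)@(3, 7): e=[75,-9,6] → ·
    (2,3)@(5, 7): e=[57,-3,18] → ·
    (3,3)@(7, 7): e=[39,3,30] → █
    (4,3)@(9, 7): e=[21,9,42] → █
  covered (9 px):
    · █ · · · · · ·
    · █ █ · · · · ·
    · █ █ █ · · · ·
    · · · █ █ █ · ·
    · · · · · · · ·
    · · · · · · · ·
    · · · · · · · ·
    · · · · · · · ·
    · · · · · · · ·
    · · · · · · · ·
    · · · · · · · ·
T2:
  2·area = 136
  edge (16, 4)→(10, 18): d=(-6,14) right/bottom  bias=-1
  edge (10, 18)→(8, 0): d=(-2,-18) top-left  bias=+0
  edge (8, 0)→(16, 4): d=(8,4) right/bottom  bias=-1
    (4,0)@(9, 1): e=[116,16,4] → █
    (5,0)@(11, 1): e=[88,52,-4] → ·
    (4,1)@(9, 3): e=[104,12,20] → █
    (5,1)@(11, 3): e=[76,48,12] → █
    (6,1)@(13, 3): e=[48,84,4] → █
    (7,1)@(15, 3): e=[20,120,-4] → ·
    (4,2)@(9, 5): e=[92,8,36] → █
    (7,2)@(15, 5): e=[8,116,12] → █
    (4,3)@(9, 7): e=[80,4,52] → █
    (7,3)@(15, 7): e=[-4,112,28] → ·
    (4,4)@(9, 9): e=[68,0,68] → █  [on edge]
    (7,4)@(15, 9): e=[-16,108,44] → ·
    (6,5)@(13, 11): e=[0,68,68] → ·  [on edge]
  covered (17 px):
    · · · · █ · · ·
    · · · · █ █ █ ·
    · · · · █ █ █ █
    · · · · █ █ █ ·
    · · · · █ █ █ ·
    · · · · · █ · ·
    · · · · · █ · ·
    · · · · · █ · ·
    · · · · · · · ·
    · · · · · · · ·
    · · · · · · · ·

Z-buffer (winner per pixel, '.' = empty):
  . 1 . . 2 . . .
  . 1 1 . 2 2 2 .
  . 1 1 1 2 2 2 2
  . . 0 1 2 2 2 .
  . . 0 0 2 2 2 .
  . . . 0 . 2 . .
  . . . . . 2 . .
  . . . . . 2 . .
  . . . . . . . .
  . . . . . . . .
  . . . . . . . .

Answer: 2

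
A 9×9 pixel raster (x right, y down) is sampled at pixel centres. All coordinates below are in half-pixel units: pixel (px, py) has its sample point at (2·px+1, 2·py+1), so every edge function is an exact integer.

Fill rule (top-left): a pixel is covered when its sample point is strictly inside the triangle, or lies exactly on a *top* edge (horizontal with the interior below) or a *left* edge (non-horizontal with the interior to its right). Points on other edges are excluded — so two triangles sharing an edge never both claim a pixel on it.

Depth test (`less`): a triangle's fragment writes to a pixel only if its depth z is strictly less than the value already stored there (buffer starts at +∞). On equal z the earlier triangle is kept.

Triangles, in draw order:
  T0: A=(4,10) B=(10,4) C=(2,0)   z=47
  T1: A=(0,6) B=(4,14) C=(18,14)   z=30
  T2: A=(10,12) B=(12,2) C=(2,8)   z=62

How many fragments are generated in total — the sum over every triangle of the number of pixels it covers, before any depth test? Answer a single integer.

T0:
  2·area = 72  (B↔C swapped to make it positive)
  edge (4, 10)→(2, 0): d=(-2,-10) top-left  bias=+0
  edge (2, 0)→(10, 4): d=(8,4) right/bottom  bias=-1
  edge (10, 4)→(4, 10): d=(-6,6) right/bottom  bias=-1
    (1,0)@(3, 1): e=[8,4,60] → █
    (2,0)@(5, 1): e=[28,-4,48] → ·
    (6,0)@(13, 1): e=[108,-36,0] → ·  [on edge]
    (1,1)@(3, 3): e=[4,20,48] → █
    (2,1)@(5, 3): e=[24,12,36] → █
    (3,1)@(7, 3): e=[44,4,24] → █
    (4,1)@(9, 3): e=[64,-4,12] → ·
    (5,1)@(11, 3): e=[84,-12,0] → ·  [on edge]
    (1,2)@(3, 5): e=[0,36,36] → █  [on edge]
    (4,2)@(9, 5): e=[60,12,0] → ·  [on edge]
    (1,3)@(3, 7): e=[-4,52,24] → ·
    (2,3)@(5, 7): e=[16,44,12] → █
    (3,3)@(7, 7): e=[36,36,0] → ·  [on edge]
    (2,4)@(5, 9): e=[12,60,0] → ·  [on edge]
    (1,5)@(3, 11): e=[-12,84,0] → ·  [on edge]
    (0,6)@(1, 13): e=[-36,108,0] → ·  [on edge]
    (2,7)@(5, 15): e=[0,108,-36] → ·  [on edge]
  covered (8 px):
    · █ · · · · · · ·
    · █ █ █ · · · · ·
    · █ █ █ · · · · ·
    · · █ · · · · · ·
    · · · · · · · · ·
    · · · · · · · · ·
    · · · · · · · · ·
    · · · · · · · · ·
    · · · · · · · · ·
T1:
  2·area = 112  (B↔C swapped to make it positive)
  edge (0, 6)→(18, 14): d=(18,8) right/bottom  bias=-1
  edge (18, 14)→(4, 14): d=(-14,0) right/bottom  bias=-1
  edge (4, 14)→(0, 6): d=(-4,-8) top-left  bias=+0
    (0,3)@(1, 7): e=[10,98,4] → █
    (1,3)@(3, 7): e=[-6,98,20] → ·
    (0,4)@(1, 9): e=[46,70,-4] → ·
    (1,4)@(3, 9): e=[30,70,12] → █
    (2,4)@(5, 9): e=[14,70,28] → █
    (3,4)@(7, 9): e=[-2,70,44] → ·
    (1,5)@(3, 11): e=[66,42,4] → █
    (3,5)@(7, 11): e=[34,42,36] → █
    (4,5)@(9, 11): e=[18,42,52] → █
    (5,5)@(11, 11): e=[2,42,68] → █
    (6,5)@(13, 11): e=[-14,42,84] → ·
    (1,6)@(3, 13): e=[102,14,-4] → ·
  covered (14 px):
    · · · · · · · · ·
    · · · · · · · · ·
    · · · · · · · · ·
    █ · · · · · · · ·
    · █ █ · · · · · ·
    · █ █ █ █ █ · · ·
    · · █ █ █ █ █ █ ·
    · · · · · · · · ·
    · · · · · · · · ·
T2:
  2·area = 88  (B↔C swapped to make it positive)
  edge (10, 12)→(2, 8): d=(-8,-4) top-left  bias=+0
  edge (2, 8)→(12, 2): d=(10,-6) top-left  bias=+0
  edge (12, 2)→(10, 12): d=(-2,10) right/bottom  bias=-1
    (5,1)@(11, 3): e=[76,4,8] → █
    (6,1)@(13, 3): e=[84,16,-12] → ·
    (3,2)@(7, 5): e=[44,0,44] → █  [on edge]
    (4,2)@(9, 5): e=[52,12,24] → █
    (6,2)@(13, 5): e=[68,36,-16] → ·
    (2,3)@(5, 7): e=[20,8,60] → █
    (5,3)@(11, 7): e=[44,44,0] → ·  [on edge]
    (2,4)@(5, 9): e=[4,28,56] → █
    (5,4)@(11, 9): e=[28,64,-4] → ·
    (2,5)@(5, 11): e=[-12,48,52] → ·
    (3,5)@(7, 11): e=[-4,60,32] → ·
    (4,5)@(9, 11): e=[4,72,12] → █
    (4,8)@(9, 17): e=[-44,132,0] → ·  [on edge]
  covered (11 px):
    · · · · · · · · ·
    · · · · · █ · · ·
    · · · █ █ █ · · ·
    · · █ █ █ · · · ·
    · · █ █ █ · · · ·
    · · · · █ · · · ·
    · · · · · · · · ·
    · · · · · · · · ·
    · · · · · · · · ·

Result: 33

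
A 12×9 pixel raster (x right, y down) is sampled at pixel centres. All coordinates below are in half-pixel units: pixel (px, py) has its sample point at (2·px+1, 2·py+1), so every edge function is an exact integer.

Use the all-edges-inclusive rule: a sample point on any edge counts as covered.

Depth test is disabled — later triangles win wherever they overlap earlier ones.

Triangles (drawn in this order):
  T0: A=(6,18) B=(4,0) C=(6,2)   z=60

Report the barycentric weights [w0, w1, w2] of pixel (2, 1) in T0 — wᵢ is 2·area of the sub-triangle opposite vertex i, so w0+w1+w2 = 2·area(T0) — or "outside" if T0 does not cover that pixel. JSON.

T0:
  2·area = 32
  edge (6, 18)→(4, 0): d=(-2,-18) inclusive
  edge (4, 0)→(6, 2): d=(2,2) inclusive
  edge (6, 2)→(6, 18): d=(0,16) inclusive
    (2,0)@(5, 1): e=[16,0,16] → #  [on edge]
    (3,0)@(7, 1): e=[52,-4,-16] → ·
    (2,1)@(5, 3): e=[12,4,16] → #
    (3,1)@(7, 3): e=[48,0,-16] → ·  [on edge]
    (2,2)@(5, 5): e=[8,8,16] → #
    (3,2)@(7, 5): e=[44,4,-16] → ·
    (4,2)@(9, 5): e=[80,0,-48] → ·  [on edge]
    (2,3)@(5, 7): e=[4,12,16] → #
    (3,3)@(7, 7): e=[40,8,-16] → ·
    (5,3)@(11, 7): e=[112,0,-80] → ·  [on edge]
    (2,4)@(5, 9): e=[0,16,16] → #  [on edge]
    (3,4)@(7, 9): e=[36,12,-16] → ·
    (6,4)@(13, 9): e=[144,0,-112] → ·  [on edge]
    (7,5)@(15, 11): e=[176,0,-144] → ·  [on edge]
    (8,6)@(17, 13): e=[208,0,-176] → ·  [on edge]
    (9,7)@(19, 15): e=[240,0,-208] → ·  [on edge]
    (10,8)@(21, 17): e=[272,0,-240] → ·  [on edge]
  covered (5 px):
    · · # · · · · · · · · ·
    · · # · · · · · · · · ·
    · · # · · · · · · · · ·
    · · # · · · · · · · · ·
    · · # · · · · · · · · ·
    · · · · · · · · · · · ·
    · · · · · · · · · · · ·
    · · · · · · · · · · · ·
    · · · · · · · · · · · ·

Answer: [4,16,12]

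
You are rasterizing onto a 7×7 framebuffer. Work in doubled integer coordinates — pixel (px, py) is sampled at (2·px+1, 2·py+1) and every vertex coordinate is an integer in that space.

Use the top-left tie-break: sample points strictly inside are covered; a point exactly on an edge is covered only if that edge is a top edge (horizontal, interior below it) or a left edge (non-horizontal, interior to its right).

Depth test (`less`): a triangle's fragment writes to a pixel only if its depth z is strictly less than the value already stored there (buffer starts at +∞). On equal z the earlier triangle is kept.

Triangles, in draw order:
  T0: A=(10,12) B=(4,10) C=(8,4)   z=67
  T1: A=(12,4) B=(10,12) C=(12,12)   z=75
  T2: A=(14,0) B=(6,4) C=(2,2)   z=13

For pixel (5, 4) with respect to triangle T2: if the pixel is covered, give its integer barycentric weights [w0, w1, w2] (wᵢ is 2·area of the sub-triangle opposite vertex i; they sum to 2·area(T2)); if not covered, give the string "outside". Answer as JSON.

T0:
  2·area = 44
  edge (10, 12)→(4, 10): d=(-6,-2) top-left  bias=+0
  edge (4, 10)→(8, 4): d=(4,-6) top-left  bias=+0
  edge (8, 4)→(10, 12): d=(2,8) right/bottom  bias=-1
    (3,3)@(7, 7): e=[24,6,14] → #
    (4,3)@(9, 7): e=[28,18,-2] → ·
    (0,4)@(1, 9): e=[0,-22,66] → ·  [on edge]
    (2,4)@(5, 9): e=[8,2,34] → #
    (4,4)@(9, 9): e=[16,26,2] → #
    (5,4)@(11, 9): e=[20,38,-14] → ·
    (2,5)@(5, 11): e=[-4,10,38] → ·
    (3,5)@(7, 11): e=[0,22,22] → #  [on edge]
    (5,5)@(11, 11): e=[8,46,-10] → ·
    (3,6)@(7, 13): e=[-12,30,26] → ·
    (4,6)@(9, 13): e=[-8,42,10] → ·
    (6,6)@(13, 13): e=[0,66,-22] → ·  [on edge]
  covered (6 px):
    · · · · · · ·
    · · · · · · ·
    · · · · · · ·
    · · · # · · ·
    · · # # # · ·
    · · · # # · ·
    · · · · · · ·
T1:
  2·area = 16  (B↔C swapped to make it positive)
  edge (12, 4)→(12, 12): d=(0,8) right/bottom  bias=-1
  edge (12, 12)→(10, 12): d=(-2,0) right/bottom  bias=-1
  edge (10, 12)→(12, 4): d=(2,-8) top-left  bias=+0
    (5,4)@(11, 9): e=[8,6,2] → #
    (6,4)@(13, 9): e=[-8,6,18] → ·
    (5,5)@(11, 11): e=[8,2,6] → #
    (6,5)@(13, 11): e=[-8,2,22] → ·
    (5,6)@(11, 13): e=[8,-2,10] → ·
  covered (2 px):
    · · · · · · ·
    · · · · · · ·
    · · · · · · ·
    · · · · · · ·
    · · · · · # ·
    · · · · · # ·
    · · · · · · ·
T2:
  2·area = 32
  edge (14, 0)→(6, 4): d=(-8,4) right/bottom  bias=-1
  edge (6, 4)→(2, 2): d=(-4,-2) top-left  bias=+0
  edge (2, 2)→(14, 0): d=(12,-2) top-left  bias=+0
    (4,0)@(9, 1): e=[12,18,2] → #
    (5,0)@(11, 1): e=[4,22,6] → #
    (6,0)@(13, 1): e=[-4,26,10] → ·
    (2,1)@(5, 3): e=[12,2,18] → #
    (3,1)@(7, 3): e=[4,6,22] → #
    (4,1)@(9, 3): e=[-4,10,26] → ·
    (5,1)@(11, 3): e=[-12,14,30] → ·
    (2,2)@(5, 5): e=[-4,-6,42] → ·
    (3,2)@(7, 5): e=[-12,-2,46] → ·
  covered (4 px):
    · · · · # # ·
    · · # # · · ·
    · · · · · · ·
    · · · · · · ·
    · · · · · · ·
    · · · · · · ·
    · · · · · · ·

Final: "outside"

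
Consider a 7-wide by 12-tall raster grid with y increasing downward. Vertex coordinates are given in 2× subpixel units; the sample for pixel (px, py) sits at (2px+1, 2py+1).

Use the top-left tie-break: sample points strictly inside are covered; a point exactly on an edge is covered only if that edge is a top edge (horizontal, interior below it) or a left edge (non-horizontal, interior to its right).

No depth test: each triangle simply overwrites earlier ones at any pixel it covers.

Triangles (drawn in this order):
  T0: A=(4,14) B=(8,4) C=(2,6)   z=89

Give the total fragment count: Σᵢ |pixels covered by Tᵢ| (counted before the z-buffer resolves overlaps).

T0:
  2·area = 52  (B↔C swapped to make it positive)
  edge (4, 14)→(2, 6): d=(-2,-8) top-left  bias=+0
  edge (2, 6)→(8, 4): d=(6,-2) top-left  bias=+0
  edge (8, 4)→(4, 14): d=(-4,10) right/bottom  bias=-1
    (5,1)@(11, 3): e=[78,0,-26] → ·  [on edge]
    (2,2)@(5, 5): e=[26,0,26] → █  [on edge]
    (3,2)@(7, 5): e=[42,4,6] → █
    (4,2)@(9, 5): e=[58,8,-14] → ·
    (1,3)@(3, 7): e=[6,8,38] → █
    (3,3)@(7, 7): e=[38,16,-2] → ·
    (1,4)@(3, 9): e=[2,20,30] → █
    (3,4)@(7, 9): e=[34,28,-10] → ·
    (1,5)@(3, 11): e=[-2,32,22] → ·
    (2,5)@(5, 11): e=[14,36,2] → █
    (3,5)@(7, 11): e=[30,40,-18] → ·
    (2,6)@(5, 13): e=[10,48,-6] → ·
  covered (7 px):
    · · · · · · ·
    · · · · · · ·
    · · █ █ · · ·
    · █ █ · · · ·
    · █ █ · · · ·
    · · █ · · · ·
    · · · · · · ·
    · · · · · · ·
    · · · · · · ·
    · · · · · · ·
    · · · · · · ·
    · · · · · · ·

Result: 7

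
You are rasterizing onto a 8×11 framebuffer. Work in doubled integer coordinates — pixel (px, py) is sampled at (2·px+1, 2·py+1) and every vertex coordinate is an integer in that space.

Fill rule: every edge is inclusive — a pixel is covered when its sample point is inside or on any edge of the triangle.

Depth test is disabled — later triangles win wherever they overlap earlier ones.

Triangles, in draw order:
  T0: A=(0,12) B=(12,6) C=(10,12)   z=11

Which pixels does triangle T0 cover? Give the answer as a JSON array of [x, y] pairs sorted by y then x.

T0:
  2·area = 60
  edge (0, 12)→(12, 6): d=(12,-6) inclusive
  edge (12, 6)→(10, 12): d=(-2,6) inclusive
  edge (10, 12)→(0, 12): d=(-10,0) inclusive
    (6,1)@(13, 3): e=[-30,0,90] → .  [on edge]
    (5,3)@(11, 7): e=[6,4,50] → X
    (6,3)@(13, 7): e=[18,-8,50] → .
    (3,4)@(7, 9): e=[6,24,30] → X
    (4,4)@(9, 9): e=[18,12,30] → X
    (5,4)@(11, 9): e=[30,0,30] → X  [on edge]
    (6,4)@(13, 9): e=[42,-12,30] → .
    (1,5)@(3, 11): e=[6,44,10] → X
    (2,5)@(5, 11): e=[18,32,10] → X
    (5,5)@(11, 11): e=[54,-4,10] → .
    (1,6)@(3, 13): e=[30,40,-10] → .
    (2,6)@(5, 13): e=[42,28,-10] → .
    (4,7)@(9, 15): e=[90,0,-30] → .  [on edge]
    (3,10)@(7, 21): e=[150,0,-90] → .  [on edge]
  covered (8 px):
    . . . . . . . .
    . . . . . . . .
    . . . . . . . .
    . . . . . X . .
    . . . X X X . .
    . X X X X . . .
    . . . . . . . .
    . . . . . . . .
    . . . . . . . .
    . . . . . . . .
    . . . . . . . .

Final: [[5,3],[3,4],[4,4],[5,4],[1,5],[2,5],[3,5],[4,5]]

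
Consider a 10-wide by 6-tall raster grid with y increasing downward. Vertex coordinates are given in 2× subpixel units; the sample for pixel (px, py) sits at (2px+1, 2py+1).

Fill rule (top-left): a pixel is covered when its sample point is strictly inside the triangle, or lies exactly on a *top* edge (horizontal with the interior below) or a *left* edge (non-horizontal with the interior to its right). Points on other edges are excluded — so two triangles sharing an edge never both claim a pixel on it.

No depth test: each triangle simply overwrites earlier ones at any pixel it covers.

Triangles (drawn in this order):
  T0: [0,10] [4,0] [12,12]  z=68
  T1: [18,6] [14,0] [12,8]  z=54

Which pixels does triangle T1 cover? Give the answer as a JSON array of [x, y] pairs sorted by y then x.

T0:
  2·area = 128
  edge (0, 10)→(4, 0): d=(4,-10) top-left  bias=+0
  edge (4, 0)→(12, 12): d=(8,12) right/bottom  bias=-1
  edge (12, 12)→(0, 10): d=(-12,-2) top-left  bias=+0
    (1,1)@(3, 3): e=[2,36,90] → X
    (2,1)@(5, 3): e=[22,12,94] → X
    (3,1)@(7, 3): e=[42,-12,98] → .
    (1,2)@(3, 5): e=[10,52,66] → X
    (3,2)@(7, 5): e=[50,4,74] → X
    (4,2)@(9, 5): e=[70,-20,78] → .
    (1,3)@(3, 7): e=[18,68,42] → X
    (4,3)@(9, 7): e=[78,-4,54] → .
    (0,4)@(1, 9): e=[6,108,14] → X
    (4,4)@(9, 9): e=[86,12,30] → X
    (5,4)@(11, 9): e=[106,-12,34] → .
    (0,5)@(1, 11): e=[14,124,-10] → .
  covered (16 px):
    . . . . . . . . . .
    . X X . . . . . . .
    . X X X . . . . . .
    . X X X . . . . . .
    X X X X X . . . . .
    . . . X X X . . . .
T1:
  2·area = 44  (B↔C swapped to make it positive)
  edge (18, 6)→(12, 8): d=(-6,2) right/bottom  bias=-1
  edge (12, 8)→(14, 0): d=(2,-8) top-left  bias=+0
  edge (14, 0)→(18, 6): d=(4,6) right/bottom  bias=-1
    (7,1)@(15, 3): e=[24,14,6] → X
    (8,1)@(17, 3): e=[20,30,-6] → .
    (6,2)@(13, 5): e=[16,2,26] → X
    (8,2)@(17, 5): e=[8,34,2] → X
    (9,2)@(19, 5): e=[4,50,-10] → .
    (6,3)@(13, 7): e=[4,6,34] → X
    (7,3)@(15, 7): e=[0,22,22] → .  [on edge]
    (8,3)@(17, 7): e=[-4,38,10] → .
    (4,4)@(9, 9): e=[0,-22,66] → .  [on edge]
    (6,4)@(13, 9): e=[-8,10,42] → .
    (1,5)@(3, 11): e=[0,-66,110] → .  [on edge]
  covered (5 px):
    . . . . . . . . . .
    . . . . . . . X . .
    . . . . . . X X X .
    . . . . . . X . . .
    . . . . . . . . . .
    . . . . . . . . . .

Final: [[7,1],[6,2],[7,2],[8,2],[6,3]]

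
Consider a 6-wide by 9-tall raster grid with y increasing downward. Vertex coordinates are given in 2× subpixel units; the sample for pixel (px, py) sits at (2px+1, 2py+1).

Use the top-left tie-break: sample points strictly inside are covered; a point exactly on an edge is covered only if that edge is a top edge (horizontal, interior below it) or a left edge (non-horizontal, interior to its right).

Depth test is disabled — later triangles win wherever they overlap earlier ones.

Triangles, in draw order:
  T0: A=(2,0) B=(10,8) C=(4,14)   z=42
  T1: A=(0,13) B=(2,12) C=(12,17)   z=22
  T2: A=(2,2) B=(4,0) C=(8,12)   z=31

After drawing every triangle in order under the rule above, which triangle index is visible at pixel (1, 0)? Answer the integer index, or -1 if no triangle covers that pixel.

T0:
  2·area = 96
  edge (2, 0)→(10, 8): d=(8,8) right/bottom  bias=-1
  edge (10, 8)→(4, 14): d=(-6,6) right/bottom  bias=-1
  edge (4, 14)→(2, 0): d=(-2,-14) top-left  bias=+0
    (1,0)@(3, 1): e=[0,84,12] → .  [on edge]
    (1,1)@(3, 3): e=[16,72,8] → X
    (2,1)@(5, 3): e=[0,60,36] → .  [on edge]
    (1,2)@(3, 5): e=[32,60,4] → X
    (2,2)@(5, 5): e=[16,48,32] → X
    (3,2)@(7, 5): e=[0,36,60] → .  [on edge]
    (1,3)@(3, 7): e=[48,48,0] → X  [on edge]
    (3,3)@(7, 7): e=[16,24,56] → X
    (4,3)@(9, 7): e=[0,12,84] → .  [on edge]
    (5,3)@(11, 7): e=[-16,0,112] → .  [on edge]
    (1,4)@(3, 9): e=[64,36,-4] → .
    (2,4)@(5, 9): e=[48,24,24] → X
    (4,4)@(9, 9): e=[16,0,80] → .  [on edge]
    (5,4)@(11, 9): e=[0,-12,108] → .  [on edge]
    (3,5)@(7, 11): e=[48,0,48] → .  [on edge]
    (2,6)@(5, 13): e=[80,0,16] → .  [on edge]
    (1,7)@(3, 15): e=[112,0,-16] → .  [on edge]
    (0,8)@(1, 17): e=[144,0,-48] → .  [on edge]
  covered (9 px):
    . . . . . .
    . X . . . .
    . X X . . .
    . X X X . .
    . . X X . .
    . . X . . .
    . . . . . .
    . . . . . .
    . . . . . .
T1:
  2·area = 20
  edge (0, 13)→(2, 12): d=(2,-1) top-left  bias=+0
  edge (2, 12)→(12, 17): d=(10,5) right/bottom  bias=-1
  edge (12, 17)→(0, 13): d=(-12,-4) top-left  bias=+0
    (0,6)@(1, 13): e=[1,15,4] → X
    (1,6)@(3, 13): e=[3,5,12] → X
    (2,6)@(5, 13): e=[5,-5,20] → .
    (0,7)@(1, 15): e=[5,35,-20] → .
    (1,7)@(3, 15): e=[7,25,-12] → .
    (3,7)@(7, 15): e=[11,5,4] → X
    (4,7)@(9, 15): e=[13,-5,12] → .
    (3,8)@(7, 17): e=[15,25,-20] → .
  covered (3 px):
    . . . . . .
    . . . . . .
    . . . . . .
    . . . . . .
    . . . . . .
    . . . . . .
    X X . . . .
    . . . X . .
    . . . . . .
T2:
  2·area = 32
  edge (2, 2)→(4, 0): d=(2,-2) top-left  bias=+0
  edge (4, 0)→(8, 12): d=(4,12) right/bottom  bias=-1
  edge (8, 12)→(2, 2): d=(-6,-10) top-left  bias=+0
    (1,0)@(3, 1): e=[0,16,16] → X  [on edge]
    (2,0)@(5, 1): e=[4,-8,36] → .
    (0,1)@(1, 3): e=[0,48,-16] → .  [on edge]
    (1,1)@(3, 3): e=[4,24,4] → X
    (2,1)@(5, 3): e=[8,0,24] → .  [on edge]
    (1,2)@(3, 5): e=[8,32,-8] → .
    (2,2)@(5, 5): e=[12,8,12] → X
    (3,2)@(7, 5): e=[16,-16,32] → .
    (2,3)@(5, 7): e=[16,16,0] → X  [on edge]
    (3,3)@(7, 7): e=[20,-8,20] → .
    (2,4)@(5, 9): e=[20,24,-12] → .
    (3,4)@(7, 9): e=[24,0,8] → .  [on edge]
    (4,7)@(9, 15): e=[40,0,-8] → .  [on edge]
    (5,8)@(11, 17): e=[48,-16,0] → .  [on edge]
  covered (4 px):
    . X . . . .
    . X . . . .
    . . X . . .
    . . X . . .
    . . . . . .
    . . . . . .
    . . . . . .
    . . . . . .
    . . . . . .

Z-buffer (winner per pixel, '.' = empty):
  . 2 . . . .
  . 2 . . . .
  . 0 2 . . .
  . 0 2 0 . .
  . . 0 0 . .
  . . 0 . . .
  1 1 . . . .
  . . . 1 . .
  . . . . . .

Final: 2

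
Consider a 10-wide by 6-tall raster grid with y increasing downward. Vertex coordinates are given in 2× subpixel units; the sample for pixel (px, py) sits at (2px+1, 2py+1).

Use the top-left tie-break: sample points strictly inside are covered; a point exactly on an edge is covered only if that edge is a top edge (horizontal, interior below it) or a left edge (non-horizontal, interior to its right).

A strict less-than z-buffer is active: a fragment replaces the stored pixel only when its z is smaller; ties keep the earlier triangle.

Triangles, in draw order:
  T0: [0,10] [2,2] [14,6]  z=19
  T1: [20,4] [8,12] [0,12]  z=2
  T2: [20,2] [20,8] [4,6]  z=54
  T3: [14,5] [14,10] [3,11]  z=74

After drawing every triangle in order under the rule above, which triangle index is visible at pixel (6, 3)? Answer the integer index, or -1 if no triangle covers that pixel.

T0:
  2·area = 104
  edge (0, 10)→(2, 2): d=(2,-8) top-left  bias=+0
  edge (2, 2)→(14, 6): d=(12,4) right/bottom  bias=-1
  edge (14, 6)→(0, 10): d=(-14,4) right/bottom  bias=-1
    (1,1)@(3, 3): e=[10,8,86] → #
    (2,1)@(5, 3): e=[26,0,78] → ·  [on edge]
    (1,2)@(3, 5): e=[14,32,58] → #
    (2,2)@(5, 5): e=[30,24,50] → #
    (3,2)@(7, 5): e=[46,16,42] → #
    (4,2)@(9, 5): e=[62,8,34] → #
    (5,2)@(11, 5): e=[78,0,26] → ·  [on edge]
    (0,3)@(1, 7): e=[2,64,38] → #
    (5,3)@(11, 7): e=[82,24,-2] → ·
    (8,3)@(17, 7): e=[130,0,-26] → ·  [on edge]
    (0,4)@(1, 9): e=[6,88,10] → #
    (2,4)@(5, 9): e=[38,72,-6] → ·
  covered (12 px):
    · · · · · · · · · ·
    · # · · · · · · · ·
    · # # # # · · · · ·
    # # # # # · · · · ·
    # # · · · · · · · ·
    · · · · · · · · · ·
T1:
  2·area = 64
  edge (20, 4)→(8, 12): d=(-12,8) right/bottom  bias=-1
  edge (8, 12)→(0, 12): d=(-8,0) right/bottom  bias=-1
  edge (0, 12)→(20, 4): d=(20,-8) top-left  bias=+0
    (6,3)@(13, 7): e=[20,40,4] → #
    (7,3)@(15, 7): e=[4,40,20] → #
    (8,3)@(17, 7): e=[-12,40,36] → ·
    (4,4)@(9, 9): e=[28,24,12] → #
    (5,4)@(11, 9): e=[12,24,28] → #
    (6,4)@(13, 9): e=[-4,24,44] → ·
    (7,4)@(15, 9): e=[-20,24,60] → ·
    (1,5)@(3, 11): e=[52,8,4] → #
    (2,5)@(5, 11): e=[36,8,20] → #
    (3,5)@(7, 11): e=[20,8,36] → #
    (5,5)@(11, 11): e=[-12,8,68] → ·
  covered (8 px):
    · · · · · · · · · ·
    · · · · · · · · · ·
    · · · · · · · · · ·
    · · · · · · # # · ·
    · · · · # # · · · ·
    · # # # # · · · · ·
T2:
  2·area = 96
  edge (20, 2)→(20, 8): d=(0,6) right/bottom  bias=-1
  edge (20, 8)→(4, 6): d=(-16,-2) top-left  bias=+0
  edge (4, 6)→(20, 2): d=(16,-4) top-left  bias=+0
    (8,1)@(17, 3): e=[18,74,4] → #
    (9,1)@(19, 3): e=[6,78,12] → #
    (4,2)@(9, 5): e=[66,26,4] → #
    (5,2)@(11, 5): e=[54,30,12] → #
    (6,2)@(13, 5): e=[42,34,20] → #
    (7,2)@(15, 5): e=[30,38,28] → #
    (4,3)@(9, 7): e=[66,-6,36] → ·
    (5,3)@(11, 7): e=[54,-2,44] → ·
    (6,3)@(13, 7): e=[42,2,52] → #
    (6,4)@(13, 9): e=[42,-30,84] → ·
    (7,4)@(15, 9): e=[30,-26,92] → ·
    (8,4)@(17, 9): e=[18,-22,100] → ·
  covered (12 px):
    · · · · · · · · · ·
    · · · · · · · · # #
    · · · · # # # # # #
    · · · · · · # # # #
    · · · · · · · · · ·
    · · · · · · · · · ·
T3:
  2·area = 55
  edge (14, 5)→(14, 10): d=(0,5) right/bottom  bias=-1
  edge (14, 10)→(3, 11): d=(-11,1) right/bottom  bias=-1
  edge (3, 11)→(14, 5): d=(11,-6) top-left  bias=+0
    (5,3)@(11, 7): e=[15,36,4] → #
    (6,3)@(13, 7): e=[5,34,16] → #
    (7,3)@(15, 7): e=[-5,32,28] → ·
    (3,4)@(7, 9): e=[35,18,2] → #
    (4,4)@(9, 9): e=[25,16,14] → #
    (7,4)@(15, 9): e=[-5,10,50] → ·
    (1,5)@(3, 11): e=[55,0,0] → ·  [on edge]
    (3,5)@(7, 11): e=[35,-4,24] → ·
    (4,5)@(9, 11): e=[25,-6,36] → ·
    (5,5)@(11, 11): e=[15,-8,48] → ·
    (6,5)@(13, 11): e=[5,-10,60] → ·
  covered (6 px):
    · · · · · · · · · ·
    · · · · · · · · · ·
    · · · · · · · · · ·
    · · · · · # # · · ·
    · · · # # # # · · ·
    · · · · · · · · · ·

Z-buffer (winner per pixel, '.' = empty):
  . . . . . . . . . .
  . 0 . . . . . . 2 2
  . 0 0 0 0 2 2 2 2 2
  0 0 0 0 0 3 1 1 2 2
  0 0 . 3 1 1 3 . . .
  . 1 1 1 1 . . . . .

Final: 1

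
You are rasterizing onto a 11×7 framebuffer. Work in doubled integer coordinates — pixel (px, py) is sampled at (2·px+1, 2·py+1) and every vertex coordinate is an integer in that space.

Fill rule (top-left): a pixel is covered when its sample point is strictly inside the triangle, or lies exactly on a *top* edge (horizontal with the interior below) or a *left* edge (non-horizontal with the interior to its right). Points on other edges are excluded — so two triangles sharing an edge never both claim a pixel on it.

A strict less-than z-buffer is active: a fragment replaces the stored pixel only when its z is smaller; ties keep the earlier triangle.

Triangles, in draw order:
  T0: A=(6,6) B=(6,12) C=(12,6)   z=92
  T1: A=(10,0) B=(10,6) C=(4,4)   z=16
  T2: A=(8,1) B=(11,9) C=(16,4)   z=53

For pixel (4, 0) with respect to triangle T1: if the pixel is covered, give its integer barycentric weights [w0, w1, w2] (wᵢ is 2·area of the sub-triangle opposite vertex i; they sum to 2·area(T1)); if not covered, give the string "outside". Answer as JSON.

T0:
  2·area = 36  (B↔C swapped to make it positive)
  edge (6, 6)→(12, 6): d=(6,0) top-left  bias=+0
  edge (12, 6)→(6, 12): d=(-6,6) right/bottom  bias=-1
  edge (6, 12)→(6, 6): d=(0,-6) top-left  bias=+0
    (8,0)@(17, 1): e=[-30,0,66] → .  [on edge]
    (7,1)@(15, 3): e=[-18,0,54] → .  [on edge]
    (6,2)@(13, 5): e=[-6,0,42] → .  [on edge]
    (3,3)@(7, 7): e=[6,24,6] → X
    (4,3)@(9, 7): e=[6,12,18] → X
    (5,3)@(11, 7): e=[6,0,30] → .  [on edge]
    (3,4)@(7, 9): e=[18,12,6] → X
    (4,4)@(9, 9): e=[18,0,18] → .  [on edge]
    (3,5)@(7, 11): e=[30,0,6] → .  [on edge]
    (2,6)@(5, 13): e=[42,0,-6] → .  [on edge]
  covered (3 px):
    . . . . . . . . . . .
    . . . . . . . . . . .
    . . . . . . . . . . .
    . . . X X . . . . . .
    . . . X . . . . . . .
    . . . . . . . . . . .
    . . . . . . . . . . .
T1:
  2·area = 36
  edge (10, 0)→(10, 6): d=(0,6) right/bottom  bias=-1
  edge (10, 6)→(4, 4): d=(-6,-2) top-left  bias=+0
  edge (4, 4)→(10, 0): d=(6,-4) top-left  bias=+0
    (4,0)@(9, 1): e=[6,28,2] → X
    (5,0)@(11, 1): e=[-6,32,10] → .
    (0,1)@(1, 3): e=[54,0,-18] → .  [on edge]
    (3,1)@(7, 3): e=[18,12,6] → X
    (5,1)@(11, 3): e=[-6,20,22] → .
    (3,2)@(7, 5): e=[18,0,18] → X  [on edge]
    (5,2)@(11, 5): e=[-6,8,34] → .
    (3,3)@(7, 7): e=[18,-12,30] → .
    (4,3)@(9, 7): e=[6,-8,38] → .
    (6,3)@(13, 7): e=[-18,0,54] → .  [on edge]
    (9,4)@(19, 9): e=[-54,0,90] → .  [on edge]
  covered (5 px):
    . . . . X . . . . . .
    . . . X X . . . . . .
    . . . X X . . . . . .
    . . . . . . . . . . .
    . . . . . . . . . . .
    . . . . . . . . . . .
    . . . . . . . . . . .
T2:
  2·area = 55  (B↔C swapped to make it positive)
  edge (8, 1)→(16, 4): d=(8,3) right/bottom  bias=-1
  edge (16, 4)→(11, 9): d=(-5,5) right/bottom  bias=-1
  edge (11, 9)→(8, 1): d=(-3,-8) top-left  bias=+0
    (9,0)@(19, 1): e=[-33,0,88] → .  [on edge]
    (4,1)@(9, 3): e=[13,40,2] → X
    (5,1)@(11, 3): e=[7,30,18] → X
    (6,1)@(13, 3): e=[1,20,34] → X
    (7,1)@(15, 3): e=[-5,10,50] → .
    (8,1)@(17, 3): e=[-11,0,66] → .  [on edge]
    (4,2)@(9, 5): e=[29,30,-4] → .
    (5,2)@(11, 5): e=[23,20,12] → X
    (7,2)@(15, 5): e=[11,0,44] → .  [on edge]
    (5,3)@(11, 7): e=[39,10,6] → X
    (6,3)@(13, 7): e=[33,0,22] → .  [on edge]
    (5,4)@(11, 9): e=[55,0,0] → .  [on edge]
    (4,5)@(9, 11): e=[77,0,-22] → .  [on edge]
    (3,6)@(7, 13): e=[99,0,-44] → .  [on edge]
  covered (6 px):
    . . . . . . . . . . .
    . . . . X X X . . . .
    . . . . . X X . . . .
    . . . . . X . . . . .
    . . . . . . . . . . .
    . . . . . . . . . . .
    . . . . . . . . . . .

Result: [28,2,6]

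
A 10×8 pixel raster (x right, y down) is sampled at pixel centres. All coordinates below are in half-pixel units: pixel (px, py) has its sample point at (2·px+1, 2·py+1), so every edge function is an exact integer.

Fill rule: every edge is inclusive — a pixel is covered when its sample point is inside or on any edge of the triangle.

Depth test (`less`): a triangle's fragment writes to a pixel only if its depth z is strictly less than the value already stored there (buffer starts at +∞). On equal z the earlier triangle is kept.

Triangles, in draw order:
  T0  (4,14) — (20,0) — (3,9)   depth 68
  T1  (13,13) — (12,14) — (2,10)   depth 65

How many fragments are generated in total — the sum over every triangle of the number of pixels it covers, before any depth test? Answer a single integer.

T0:
  2·area = 94  (B↔C swapped to make it positive)
  edge (4, 14)→(3, 9): d=(-1,-5) inclusive
  edge (3, 9)→(20, 0): d=(17,-9) inclusive
  edge (20, 0)→(4, 14): d=(-16,14) inclusive
    (7,1)@(15, 3): e=[66,6,22] → #
    (8,1)@(17, 3): e=[76,24,-6] → ·
    (5,2)@(11, 5): e=[44,4,46] → #
    (6,2)@(13, 5): e=[54,22,18] → #
    (7,2)@(15, 5): e=[64,40,-10] → ·
    (3,3)@(7, 7): e=[22,2,70] → #
    (4,3)@(9, 7): e=[32,20,42] → #
    (6,3)@(13, 7): e=[52,56,-14] → ·
    (1,4)@(3, 9): e=[0,0,94] → #  [on edge]
    (2,4)@(5, 9): e=[10,18,66] → #
    (5,4)@(11, 9): e=[40,72,-18] → ·
    (1,5)@(3, 11): e=[-2,34,62] → ·
  covered (13 px):
    · · · · · · · · · ·
    · · · · · · · # · ·
    · · · · · # # · · ·
    · · · # # # · · · ·
    · # # # # · · · · ·
    · · # # · · · · · ·
    · · # · · · · · · ·
    · · · · · · · · · ·
T1:
  2·area = 14
  edge (13, 13)→(12, 14): d=(-1,1) inclusive
  edge (12, 14)→(2, 10): d=(-10,-4) inclusive
  edge (2, 10)→(13, 13): d=(11,3) inclusive
    (9,3)@(19, 7): e=[0,98,-84] → ·  [on edge]
    (8,4)@(17, 9): e=[0,70,-56] → ·  [on edge]
    (2,5)@(5, 11): e=[10,2,2] → #
    (3,5)@(7, 11): e=[8,10,-4] → ·
    (7,5)@(15, 11): e=[0,42,-28] → ·  [on edge]
    (2,6)@(5, 13): e=[8,-18,24] → ·
    (5,6)@(11, 13): e=[2,6,6] → #
    (6,6)@(13, 13): e=[0,14,0] → #  [on edge]
    (7,6)@(15, 13): e=[-2,22,-6] → ·
    (5,7)@(11, 15): e=[0,-14,28] → ·  [on edge]
    (6,7)@(13, 15): e=[-2,-6,22] → ·
  covered (3 px):
    · · · · · · · · · ·
    · · · · · · · · · ·
    · · · · · · · · · ·
    · · · · · · · · · ·
    · · · · · · · · · ·
    · · # · · · · · · ·
    · · · · · # # · · ·
    · · · · · · · · · ·

Answer: 16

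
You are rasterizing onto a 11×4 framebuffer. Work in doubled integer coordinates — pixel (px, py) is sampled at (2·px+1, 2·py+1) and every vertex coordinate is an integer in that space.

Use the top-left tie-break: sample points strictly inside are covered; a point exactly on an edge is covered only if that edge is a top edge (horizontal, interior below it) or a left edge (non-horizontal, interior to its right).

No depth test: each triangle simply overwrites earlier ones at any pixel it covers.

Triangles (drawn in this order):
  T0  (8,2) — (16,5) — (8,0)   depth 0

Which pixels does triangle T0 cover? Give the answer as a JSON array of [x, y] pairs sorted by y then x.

T0:
  2·area = 16  (B↔C swapped to make it positive)
  edge (8, 2)→(8, 0): d=(0,-2) top-left  bias=+0
  edge (8, 0)→(16, 5): d=(8,5) right/bottom  bias=-1
  edge (16, 5)→(8, 2): d=(-8,-3) top-left  bias=+0
    (4,0)@(9, 1): e=[2,3,11] → #
    (5,0)@(11, 1): e=[6,-7,17] → ·
    (4,1)@(9, 3): e=[2,19,-5] → ·
    (5,1)@(11, 3): e=[6,9,1] → #
    (6,1)@(13, 3): e=[10,-1,7] → ·
    (5,2)@(11, 5): e=[6,25,-15] → ·
  covered (2 px):
    · · · · # · · · · · ·
    · · · · · # · · · · ·
    · · · · · · · · · · ·
    · · · · · · · · · · ·

Answer: [[4,0],[5,1]]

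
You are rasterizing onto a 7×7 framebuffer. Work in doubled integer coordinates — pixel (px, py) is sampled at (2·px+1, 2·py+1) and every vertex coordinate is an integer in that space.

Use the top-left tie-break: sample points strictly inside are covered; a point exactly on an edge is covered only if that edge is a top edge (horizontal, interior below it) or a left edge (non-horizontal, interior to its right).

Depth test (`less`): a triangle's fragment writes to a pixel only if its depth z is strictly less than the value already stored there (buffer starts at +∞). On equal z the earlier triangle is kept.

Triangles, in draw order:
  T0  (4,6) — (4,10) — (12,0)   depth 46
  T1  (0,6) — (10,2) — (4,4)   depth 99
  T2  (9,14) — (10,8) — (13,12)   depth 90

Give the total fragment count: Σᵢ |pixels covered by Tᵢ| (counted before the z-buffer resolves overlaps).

T0:
  2·area = 32  (B↔C swapped to make it positive)
  edge (4, 6)→(12, 0): d=(8,-6) top-left  bias=+0
  edge (12, 0)→(4, 10): d=(-8,10) right/bottom  bias=-1
  edge (4, 10)→(4, 6): d=(0,-4) top-left  bias=+0
    (5,0)@(11, 1): e=[2,2,28] → #
    (6,0)@(13, 1): e=[14,-18,36] → ·
    (4,1)@(9, 3): e=[6,6,20] → #
    (5,1)@(11, 3): e=[18,-14,28] → ·
    (3,2)@(7, 5): e=[10,10,12] → #
    (4,2)@(9, 5): e=[22,-10,20] → ·
    (2,3)@(5, 7): e=[14,14,4] → #
    (3,3)@(7, 7): e=[26,-6,12] → ·
    (2,4)@(5, 9): e=[30,-2,4] → ·
  covered (4 px):
    · · · · · # ·
    · · · · # · ·
    · · · # · · ·
    · · # · · · ·
    · · · · · · ·
    · · · · · · ·
    · · · · · · ·
T1:
  2·area = 4  (B↔C swapped to make it positive)
  edge (0, 6)→(4, 4): d=(4,-2) top-left  bias=+0
  edge (4, 4)→(10, 2): d=(6,-2) top-left  bias=+0
  edge (10, 2)→(0, 6): d=(-10,4) right/bottom  bias=-1
    (6,0)@(13, 1): e=[6,0,-2] → ·  [on edge]
    (3,1)@(7, 3): e=[2,0,2] → #  [on edge]
    (4,1)@(9, 3): e=[6,4,-6] → ·
    (0,2)@(1, 5): e=[-2,0,6] → ·  [on edge]
    (3,2)@(7, 5): e=[10,12,-18] → ·
  covered (1 px):
    · · · · · · ·
    · · · # · · ·
    · · · · · · ·
    · · · · · · ·
    · · · · · · ·
    · · · · · · ·
    · · · · · · ·
T2:
  2·area = 22
  edge (9, 14)→(10, 8): d=(1,-6) top-left  bias=+0
  edge (10, 8)→(13, 12): d=(3,4) right/bottom  bias=-1
  edge (13, 12)→(9, 14): d=(-4,2) right/bottom  bias=-1
    (5,5)@(11, 11): e=[9,5,8] → #
    (6,5)@(13, 11): e=[21,-3,4] → ·
    (5,6)@(11, 13): e=[11,11,0] → ·  [on edge]
  covered (1 px):
    · · · · · · ·
    · · · · · · ·
    · · · · · · ·
    · · · · · · ·
    · · · · · · ·
    · · · · · # ·
    · · · · · · ·

Final: 6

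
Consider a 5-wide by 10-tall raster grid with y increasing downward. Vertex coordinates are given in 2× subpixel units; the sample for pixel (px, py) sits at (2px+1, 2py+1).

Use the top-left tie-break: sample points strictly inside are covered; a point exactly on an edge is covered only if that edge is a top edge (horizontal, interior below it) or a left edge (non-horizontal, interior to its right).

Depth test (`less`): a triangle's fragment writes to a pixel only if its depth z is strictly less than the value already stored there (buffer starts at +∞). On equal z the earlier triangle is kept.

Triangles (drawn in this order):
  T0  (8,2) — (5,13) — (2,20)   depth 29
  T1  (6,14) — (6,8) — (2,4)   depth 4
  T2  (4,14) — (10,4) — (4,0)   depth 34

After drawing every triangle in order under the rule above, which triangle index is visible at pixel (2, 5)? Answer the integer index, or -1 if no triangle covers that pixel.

T0:
  2·area = 12
  edge (8, 2)→(5, 13): d=(-3,11) right/bottom  bias=-1
  edge (5, 13)→(2, 20): d=(-3,7) right/bottom  bias=-1
  edge (2, 20)→(8, 2): d=(6,-18) top-left  bias=+0
    (3,2)@(7, 5): e=[2,10,0] → #  [on edge]
    (4,2)@(9, 5): e=[-20,-4,36] → ·
    (3,3)@(7, 7): e=[-4,4,12] → ·
    (2,5)@(5, 11): e=[6,6,0] → #  [on edge]
    (3,5)@(7, 11): e=[-16,-8,36] → ·
    (2,6)@(5, 13): e=[0,0,12] → ·  [on edge]
    (1,8)@(3, 17): e=[10,2,0] → #  [on edge]
    (2,8)@(5, 17): e=[-12,-12,36] → ·
    (1,9)@(3, 19): e=[4,-4,12] → ·
  covered (3 px):
    · · · · ·
    · · · · ·
    · · · # ·
    · · · · ·
    · · · · ·
    · · # · ·
    · · · · ·
    · · · · ·
    · # · · ·
    · · · · ·
T1:
  2·area = 24  (B↔C swapped to make it positive)
  edge (6, 14)→(2, 4): d=(-4,-10) top-left  bias=+0
  edge (2, 4)→(6, 8): d=(4,4) right/bottom  bias=-1
  edge (6, 8)→(6, 14): d=(0,6) right/bottom  bias=-1
    (0,1)@(1, 3): e=[-6,0,30] → ·  [on edge]
    (1,2)@(3, 5): e=[6,0,18] → ·  [on edge]
    (2,3)@(5, 7): e=[18,0,6] → ·  [on edge]
    (2,4)@(5, 9): e=[10,8,6] → #
    (3,4)@(7, 9): e=[30,0,-6] → ·  [on edge]
    (2,5)@(5, 11): e=[2,16,6] → #
    (3,5)@(7, 11): e=[22,8,-6] → ·
    (4,5)@(9, 11): e=[42,0,-18] → ·  [on edge]
    (2,6)@(5, 13): e=[-6,24,6] → ·
  covered (2 px):
    · · · · ·
    · · · · ·
    · · · · ·
    · · · · ·
    · · # · ·
    · · # · ·
    · · · · ·
    · · · · ·
    · · · · ·
    · · · · ·
T2:
  2·area = 84  (B↔C swapped to make it positive)
  edge (4, 14)→(4, 0): d=(0,-14) top-left  bias=+0
  edge (4, 0)→(10, 4): d=(6,4) right/bottom  bias=-1
  edge (10, 4)→(4, 14): d=(-6,10) right/bottom  bias=-1
    (2,0)@(5, 1): e=[14,2,68] → #
    (3,0)@(7, 1): e=[42,-6,48] → ·
    (2,1)@(5, 3): e=[14,14,56] → #
    (3,1)@(7, 3): e=[42,6,36] → #
    (4,1)@(9, 3): e=[70,-2,16] → ·
    (2,2)@(5, 5): e=[14,26,44] → #
    (4,2)@(9, 5): e=[70,10,4] → #
    (2,3)@(5, 7): e=[14,38,32] → #
    (4,3)@(9, 7): e=[70,22,-8] → ·
    (2,4)@(5, 9): e=[14,50,20] → #
    (3,4)@(7, 9): e=[42,42,0] → ·  [on edge]
    (2,5)@(5, 11): e=[14,62,8] → #
    (0,9)@(1, 19): e=[-42,126,0] → ·  [on edge]
  covered (10 px):
    · · # · ·
    · · # # ·
    · · # # #
    · · # # ·
    · · # · ·
    · · # · ·
    · · · · ·
    · · · · ·
    · · · · ·
    · · · · ·

Z-buffer (winner per pixel, '.' = empty):
  . . 2 . .
  . . 2 2 .
  . . 2 0 2
  . . 2 2 .
  . . 1 . .
  . . 1 . .
  . . . . .
  . . . . .
  . 0 . . .
  . . . . .

Final: 1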